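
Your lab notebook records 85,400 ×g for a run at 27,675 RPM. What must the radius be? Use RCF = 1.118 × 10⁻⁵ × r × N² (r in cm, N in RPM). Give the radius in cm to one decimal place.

85400 = 1.118 × 10⁻⁵ × r × (27675)²
r = 85400 / (1.118 × 10⁻⁵ × 765,905,625) = 85400 / 8562.825 ≈ 9.973 cm

10.0 cm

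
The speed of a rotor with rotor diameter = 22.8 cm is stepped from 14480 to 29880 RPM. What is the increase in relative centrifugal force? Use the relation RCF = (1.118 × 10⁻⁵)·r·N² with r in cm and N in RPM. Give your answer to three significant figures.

r = 22.8 / 2 = 11.4 cm
RCF₁ = 1.118 × 10⁻⁵ × 11.4 × (14480)² = 1.118 × 10⁻⁵ × 11.4 × 209,670,400 ≈ 26,722.9 × g
RCF₂ = 1.118 × 10⁻⁵ × 11.4 × (29880)² = 1.118 × 10⁻⁵ × 11.4 × 892,814,400 ≈ 113,791 × g
Increase = 113,791 − 26,722.9 = 87,068.1

≈ 87100 g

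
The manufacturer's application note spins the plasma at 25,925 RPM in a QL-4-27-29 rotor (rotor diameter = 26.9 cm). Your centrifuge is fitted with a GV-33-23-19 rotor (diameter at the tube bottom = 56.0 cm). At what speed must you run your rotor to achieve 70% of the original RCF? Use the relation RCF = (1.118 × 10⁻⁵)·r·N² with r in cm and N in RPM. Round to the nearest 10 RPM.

15030 RPM

Original rotor: r = 26.9 / 2 = 13.45 cm
RCF = 1.118 × 10⁻⁵ × r × N²
RCF_original = 1.118 × 10⁻⁵ × 13.45 × (25925)² = 1.118 × 10⁻⁵ × 13.45 × 672,105,625 ≈ 101,065.2 × g
Target RCF = 0.7 × 101,065.2 ≈ 70,745.6 × g
Your rotor: r = 56.0 / 2 = 28 cm
70,745.6 = 1.118 × 10⁻⁵ × 28 × N²
N² = 70,745.6 / (31.304 × 10⁻⁵) = 225,995,400
N ≈ √225,995,400 ≈ 15,033.1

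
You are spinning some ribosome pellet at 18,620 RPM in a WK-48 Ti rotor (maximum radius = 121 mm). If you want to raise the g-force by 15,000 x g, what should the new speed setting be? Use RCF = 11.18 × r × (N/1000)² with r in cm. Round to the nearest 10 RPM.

r = 121 mm = 12.1 cm
Current RCF = 11.18 × 12.1 × (18.62)² = 11.18 × 12.1 × 346.7044 ≈ 46,901.5 × g
Target RCF = 46,901.5 + 15,000 = 61,901.5 × g
(N/1000)² = 61,901.5 / 135.278 = 457.5873
N = 1000 × √457.5873 ≈ 21,391.3

≈ 21390 RPM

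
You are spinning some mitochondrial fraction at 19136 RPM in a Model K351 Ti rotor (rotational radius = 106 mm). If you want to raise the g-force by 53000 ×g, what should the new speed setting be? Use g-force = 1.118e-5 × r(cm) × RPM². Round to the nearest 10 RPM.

r = 106 mm = 10.6 cm
Current RCF = 1.118 × 10⁻⁵ × 10.6 × (19136)² = 1.118 × 10⁻⁵ × 10.6 × 366,186,496 ≈ 43,396 × g
Target RCF = 43,396 + 53,000 = 96,396 × g
N² = 96,396 / (11.8508 × 10⁻⁵) = 813,413,440
N ≈ √813,413,440 ≈ 28,520.4

28520 RPM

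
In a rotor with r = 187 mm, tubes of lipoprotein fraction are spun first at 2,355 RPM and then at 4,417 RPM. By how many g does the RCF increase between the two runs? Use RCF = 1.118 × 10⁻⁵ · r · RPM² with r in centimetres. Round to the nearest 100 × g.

2900 g

r = 187 mm = 18.7 cm
RCF₁ = 1.118 × 10⁻⁵ × 18.7 × (2355)² = 1.118 × 10⁻⁵ × 18.7 × 5,546,025 ≈ 1,159.5 × g
RCF₂ = 1.118 × 10⁻⁵ × 18.7 × (4417)² = 1.118 × 10⁻⁵ × 18.7 × 19,509,889 ≈ 4,078.9 × g
Increase = 4,078.9 − 1,159.5 = 2,919.4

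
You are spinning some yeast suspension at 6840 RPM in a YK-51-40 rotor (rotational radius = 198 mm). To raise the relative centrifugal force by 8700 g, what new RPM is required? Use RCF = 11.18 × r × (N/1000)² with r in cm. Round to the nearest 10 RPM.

N₂ ≈ 9280 RPM

r = 198 mm = 19.8 cm
Current RCF = 11.18 × 19.8 × (6.84)² = 11.18 × 19.8 × 46.7856 ≈ 10,356.6 × g
Target RCF = 10,356.6 + 8,700 = 19,056.6 × g
(N/1000)² = 19,056.6 / 221.364 = 86.08717
N = 1000 × √86.08717 ≈ 9,278.3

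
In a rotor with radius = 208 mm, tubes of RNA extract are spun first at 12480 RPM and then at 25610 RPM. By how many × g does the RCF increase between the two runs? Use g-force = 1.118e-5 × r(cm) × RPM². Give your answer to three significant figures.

r = 208 mm = 20.8 cm
RCF₁ = 1.118 × 10⁻⁵ × 20.8 × (12480)² = 1.118 × 10⁻⁵ × 20.8 × 155,750,400 ≈ 36,218.8 × g
RCF₂ = 1.118 × 10⁻⁵ × 20.8 × (25610)² = 1.118 × 10⁻⁵ × 20.8 × 655,872,100 ≈ 152,519.1 × g
Increase = 152,519.1 − 36,218.8 = 116,300.3

116000 × g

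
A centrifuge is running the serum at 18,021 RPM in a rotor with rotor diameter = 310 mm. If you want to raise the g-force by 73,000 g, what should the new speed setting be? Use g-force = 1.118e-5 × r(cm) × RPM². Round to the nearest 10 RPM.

N₂ ≈ 27310 RPM

r = 310 mm / 2 = 155 mm = 15.5 cm
Current RCF = 1.118 × 10⁻⁵ × 15.5 × (18021)² = 1.118 × 10⁻⁵ × 15.5 × 324,756,441 ≈ 56,277 × g
Target RCF = 56,277 + 73,000 = 129,277 × g
N² = 129,277 / (17.329 × 10⁻⁵) = 746,015,350
N ≈ √746,015,350 ≈ 27,313.3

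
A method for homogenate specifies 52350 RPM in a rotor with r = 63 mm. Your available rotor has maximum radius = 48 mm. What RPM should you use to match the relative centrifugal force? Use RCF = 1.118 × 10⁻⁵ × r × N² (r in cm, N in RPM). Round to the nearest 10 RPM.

≈ 59970 RPM

Original rotor: r = 63 mm = 6.3 cm
RCF_original = 1.118 × 10⁻⁵ × 6.3 × (52350)² = 1.118 × 10⁻⁵ × 6.3 × 2,740,522,500 ≈ 193,026 × g
Your rotor: r = 48 mm = 4.8 cm
193,026 = 1.118 × 10⁻⁵ × 4.8 × N²
N² = 193,026 / (5.3664 × 10⁻⁵) = 3,596,936,494
N ≈ √3,596,936,494 ≈ 59,974.5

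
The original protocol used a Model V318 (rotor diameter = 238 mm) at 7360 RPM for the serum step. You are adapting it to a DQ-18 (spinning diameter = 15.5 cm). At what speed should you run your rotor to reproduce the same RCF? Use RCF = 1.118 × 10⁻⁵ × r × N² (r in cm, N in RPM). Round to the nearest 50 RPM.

9100 RPM

Original rotor: r = 238 mm / 2 = 119 mm = 11.9 cm
RCF_original = 1.118 × 10⁻⁵ × 11.9 × (7360)² = 1.118 × 10⁻⁵ × 11.9 × 54,169,600 ≈ 7,206.8 × g
Your rotor: r = 15.5 / 2 = 7.75 cm
7,206.8 = 1.118 × 10⁻⁵ × 7.75 × N²
N² = 7,206.8 / (8.6645 × 10⁻⁵) = 83,176,179
N ≈ √83,176,179 ≈ 9,120.1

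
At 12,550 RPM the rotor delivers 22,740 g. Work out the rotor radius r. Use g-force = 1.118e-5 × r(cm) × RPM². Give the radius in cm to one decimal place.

≈ 12.9 cm

22740 = 1.118 × 10⁻⁵ × r × (12550)²
r = 22740 / (1.118 × 10⁻⁵ × 157,502,500) = 22740 / 1760.878 ≈ 12.914 cm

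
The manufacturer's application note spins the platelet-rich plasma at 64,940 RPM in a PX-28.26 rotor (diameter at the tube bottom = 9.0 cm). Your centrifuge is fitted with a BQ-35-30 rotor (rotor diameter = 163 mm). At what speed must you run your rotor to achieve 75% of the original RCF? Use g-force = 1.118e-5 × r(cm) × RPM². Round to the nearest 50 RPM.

≈ 41800 RPM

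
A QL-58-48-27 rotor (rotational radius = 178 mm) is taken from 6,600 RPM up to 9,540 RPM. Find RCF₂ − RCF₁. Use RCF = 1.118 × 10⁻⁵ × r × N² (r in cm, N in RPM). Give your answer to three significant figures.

r = 178 mm = 17.8 cm
RCF₁ = 1.118 × 10⁻⁵ × 17.8 × (6600)² = 1.118 × 10⁻⁵ × 17.8 × 43,560,000 ≈ 8,668.6 × g
RCF₂ = 1.118 × 10⁻⁵ × 17.8 × (9540)² = 1.118 × 10⁻⁵ × 17.8 × 91,011,600 ≈ 18,111.7 × g
Increase = 18,111.7 − 8,668.6 = 9,443.1

≈ 9440 × g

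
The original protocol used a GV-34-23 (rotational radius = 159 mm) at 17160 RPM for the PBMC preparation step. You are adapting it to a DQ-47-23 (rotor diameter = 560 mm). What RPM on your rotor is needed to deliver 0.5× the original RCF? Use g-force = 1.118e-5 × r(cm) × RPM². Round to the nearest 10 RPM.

9140 RPM

Original rotor: r = 159 mm = 15.9 cm
RCF_original = 1.118 × 10⁻⁵ × 15.9 × (17160)² = 1.118 × 10⁻⁵ × 15.9 × 294,465,600 ≈ 52,344.8 × g
Target RCF = 0.5 × 52,344.8 ≈ 26,172.4 × g
Your rotor: r = 560 mm / 2 = 280 mm = 28 cm
26,172.4 = 1.118 × 10⁻⁵ × 28 × N²
N² = 26,172.4 / (31.304 × 10⁻⁵) = 83,607,207
N ≈ √83,607,207 ≈ 9,143.7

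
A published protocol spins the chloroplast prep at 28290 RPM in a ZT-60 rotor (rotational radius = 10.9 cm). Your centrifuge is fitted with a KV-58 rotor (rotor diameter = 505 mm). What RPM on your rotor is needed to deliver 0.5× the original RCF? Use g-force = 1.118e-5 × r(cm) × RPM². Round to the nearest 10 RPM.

≈ 13140 RPM

RCF_original = 1.118 × 10⁻⁵ × 10.9 × (28290)² = 1.118 × 10⁻⁵ × 10.9 × 800,324,100 ≈ 97,529.1 × g
Target RCF = 0.5 × 97,529.1 ≈ 48,764.6 × g
Your rotor: r = 505 mm / 2 = 252.5 mm = 25.25 cm
48,764.6 = 1.118 × 10⁻⁵ × 25.25 × N²
N² = 48,764.6 / (28.2295 × 10⁻⁵) = 172,743,407
N ≈ √172,743,407 ≈ 13,143.2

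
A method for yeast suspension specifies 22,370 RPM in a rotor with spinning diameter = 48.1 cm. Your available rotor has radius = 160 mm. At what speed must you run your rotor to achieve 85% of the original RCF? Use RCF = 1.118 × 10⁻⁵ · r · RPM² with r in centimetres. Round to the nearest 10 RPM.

≈ 25290 RPM

Original rotor: r = 48.1 / 2 = 24.05 cm
RCF_original = 1.118 × 10⁻⁵ × 24.05 × (22370)² = 1.118 × 10⁻⁵ × 24.05 × 500,416,900 ≈ 134,551.6 × g
Target RCF = 0.85 × 134,551.6 ≈ 114,368.9 × g
Your rotor: r = 160 mm = 16.0 cm
114,368.9 = 1.118 × 10⁻⁵ × 16 × N²
N² = 114,368.9 / (17.888 × 10⁻⁵) = 639,361,024
N ≈ √639,361,024 ≈ 25,285.6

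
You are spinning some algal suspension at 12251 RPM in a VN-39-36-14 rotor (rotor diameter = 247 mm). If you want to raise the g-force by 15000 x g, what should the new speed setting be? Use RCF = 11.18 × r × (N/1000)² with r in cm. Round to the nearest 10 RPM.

r = 247 mm / 2 = 123.5 mm = 12.35 cm
Current RCF = 11.18 × 12.35 × (12.251)² = 11.18 × 12.35 × 150.087001 ≈ 20,723 × g
Target RCF = 20,723 + 15,000 = 35,723 × g
(N/1000)² = 35,723 / 138.073 = 258.7255
N = 1000 × √258.7255 ≈ 16,084.9

N₂ ≈ 16080 RPM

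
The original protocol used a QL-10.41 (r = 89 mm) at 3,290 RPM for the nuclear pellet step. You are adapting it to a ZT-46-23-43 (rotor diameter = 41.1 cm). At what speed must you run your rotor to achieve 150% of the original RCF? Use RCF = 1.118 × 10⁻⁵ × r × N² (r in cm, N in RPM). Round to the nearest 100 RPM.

Original rotor: r = 89 mm = 8.9 cm
RCF = 1.118 × 10⁻⁵ × r × N²
RCF_original = 1.118 × 10⁻⁵ × 8.9 × (3290)² = 1.118 × 10⁻⁵ × 8.9 × 10,824,100 ≈ 1,077 × g
Target RCF = 1.5 × 1,077 ≈ 1,615.5 × g
Your rotor: r = 41.1 / 2 = 20.55 cm
1,615.5 = 1.118 × 10⁻⁵ × 20.55 × N²
N² = 1,615.5 / (22.9749 × 10⁻⁵) = 7,031,587
N ≈ √7,031,587 ≈ 2,651.7

2700 RPM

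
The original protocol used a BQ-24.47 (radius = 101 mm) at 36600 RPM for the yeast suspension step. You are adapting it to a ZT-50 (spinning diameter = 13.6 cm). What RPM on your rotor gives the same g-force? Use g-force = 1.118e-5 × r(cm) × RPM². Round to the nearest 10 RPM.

Original rotor: r = 101 mm = 10.1 cm
RCF_original = 1.118 × 10⁻⁵ × 10.1 × (36600)² = 1.118 × 10⁻⁵ × 10.1 × 1,339,560,000 ≈ 151,260.4 × g
Your rotor: r = 13.6 / 2 = 6.8 cm
151,260.4 = 1.118 × 10⁻⁵ × 6.8 × N²
N² = 151,260.4 / (7.6024 × 10⁻⁵) = 1,989,640,114
N ≈ √1,989,640,114 ≈ 44,605.4

≈ 44610 RPM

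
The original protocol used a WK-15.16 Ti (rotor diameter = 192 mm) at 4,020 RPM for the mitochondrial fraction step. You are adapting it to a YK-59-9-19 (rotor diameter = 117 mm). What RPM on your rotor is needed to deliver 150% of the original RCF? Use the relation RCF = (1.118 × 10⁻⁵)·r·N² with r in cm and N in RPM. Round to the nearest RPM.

Original rotor: r = 192 mm / 2 = 96 mm = 9.6 cm
RCF = 1.118 × 10⁻⁵ × r × N²
RCF_original = 1.118 × 10⁻⁵ × 9.6 × (4020)² = 1.118 × 10⁻⁵ × 9.6 × 16,160,400 ≈ 1,734.5 × g
Target RCF = 1.5 × 1,734.5 ≈ 2,601.8 × g
Your rotor: r = 117 mm / 2 = 58.5 mm = 5.85 cm
2,601.8 = 1.118 × 10⁻⁵ × 5.85 × N²
N² = 2,601.8 / (6.5403 × 10⁻⁵) = 39,781,050
N ≈ √39,781,050 ≈ 6,307.2

≈ 6307 RPM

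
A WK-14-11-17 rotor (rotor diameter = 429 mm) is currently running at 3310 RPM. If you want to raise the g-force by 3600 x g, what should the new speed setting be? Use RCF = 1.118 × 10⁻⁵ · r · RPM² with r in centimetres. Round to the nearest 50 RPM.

N₂ ≈ 5100 RPM

r = 429 mm / 2 = 214.5 mm = 21.45 cm
Current RCF = 1.118 × 10⁻⁵ × 21.45 × (3310)² = 1.118 × 10⁻⁵ × 21.45 × 10,956,100 ≈ 2,627.4 × g
Target RCF = 2,627.4 + 3,600 = 6,227.4 × g
N² = 6,227.4 / (23.9811 × 10⁻⁵) = 25,967,950
N ≈ √25,967,950 ≈ 5,095.9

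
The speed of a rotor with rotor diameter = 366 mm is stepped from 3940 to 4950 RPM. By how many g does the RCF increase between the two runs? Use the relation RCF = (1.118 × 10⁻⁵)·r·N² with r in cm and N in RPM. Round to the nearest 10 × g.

1840 g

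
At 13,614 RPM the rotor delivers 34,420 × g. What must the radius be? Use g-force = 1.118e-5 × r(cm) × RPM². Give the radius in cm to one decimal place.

16.6 cm

RCF = 1.118 × 10⁻⁵ × r × N²
34420 = 1.118 × 10⁻⁵ × r × (13614)²
r = 34420 / (1.118 × 10⁻⁵ × 185,340,996) = 34420 / 2072.112 ≈ 16.611 cm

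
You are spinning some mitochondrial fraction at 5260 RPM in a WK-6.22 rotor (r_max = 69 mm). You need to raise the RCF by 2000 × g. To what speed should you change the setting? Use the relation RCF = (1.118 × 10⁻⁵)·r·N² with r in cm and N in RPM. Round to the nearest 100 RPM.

≈ 7300 RPM

r = 69 mm = 6.9 cm
Current RCF = 1.118 × 10⁻⁵ × 6.9 × (5260)² = 1.118 × 10⁻⁵ × 6.9 × 27,667,600 ≈ 2,134.3 × g
Target RCF = 2,134.3 + 2,000 = 4,134.3 × g
N² = 4,134.3 / (7.7142 × 10⁻⁵) = 53,593,373
N ≈ √53,593,373 ≈ 7,320.7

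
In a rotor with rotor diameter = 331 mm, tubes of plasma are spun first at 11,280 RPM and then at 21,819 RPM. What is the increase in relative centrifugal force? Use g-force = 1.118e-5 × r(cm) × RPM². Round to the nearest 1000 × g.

r = 331 mm / 2 = 165.5 mm = 16.55 cm
RCF₁ = 1.118 × 10⁻⁵ × 16.55 × (11280)² = 1.118 × 10⁻⁵ × 16.55 × 127,238,400 ≈ 23,542.8 × g
RCF₂ = 1.118 × 10⁻⁵ × 16.55 × (21819)² = 1.118 × 10⁻⁵ × 16.55 × 476,068,761 ≈ 88,086.5 × g
Increase = 88,086.5 − 23,542.8 = 64,543.7

≈ 65000 × g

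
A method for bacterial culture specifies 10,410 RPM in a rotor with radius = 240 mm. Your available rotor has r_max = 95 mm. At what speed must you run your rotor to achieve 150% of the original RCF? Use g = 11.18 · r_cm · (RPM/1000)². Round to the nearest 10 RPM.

Original rotor: r = 240 mm = 24.0 cm
RCF = 11.18 × r × (N/1000)²
RCF_original = 11.18 × 24 × (10.41)² = 11.18 × 24 × 108.3681 ≈ 29,077.3 × g
Target RCF = 1.5 × 29,077.3 ≈ 43,615.9 × g
Your rotor: r = 95 mm = 9.5 cm
43,615.9 = 11.18 × 9.5 × (N/1000)²
(N/1000)² = 43,615.9 / 106.21 = 410.6572
N = 1000 × √410.6572 ≈ 20,264.7

≈ 20260 RPM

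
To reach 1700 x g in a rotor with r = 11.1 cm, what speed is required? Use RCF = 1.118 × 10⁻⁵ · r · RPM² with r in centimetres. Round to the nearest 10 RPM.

≈ 3700 RPM

RCF = 1.118 × 10⁻⁵ × r × N²
1,700 = 1.118 × 10⁻⁵ × 11.1 × N²
N² = 1,700 / (12.4098 × 10⁻⁵) = 13,698,851
N ≈ √13,698,851 ≈ 3,701.2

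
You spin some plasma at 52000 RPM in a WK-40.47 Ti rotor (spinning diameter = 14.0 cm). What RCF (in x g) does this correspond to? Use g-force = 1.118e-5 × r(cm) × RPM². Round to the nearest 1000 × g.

RCF ≈ 212000 x g

r = 14.0 / 2 = 7 cm
RCF = 1.118 × 10⁻⁵ × r × N²
RCF = 1.118 × 10⁻⁵ × 7 × (52000)² = 1.118 × 10⁻⁵ × 7 × 2,704,000,000 ≈ 211,615 × g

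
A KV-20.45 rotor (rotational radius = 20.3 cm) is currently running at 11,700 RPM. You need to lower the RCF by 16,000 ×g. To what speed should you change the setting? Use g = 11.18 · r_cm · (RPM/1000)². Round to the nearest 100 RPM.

N₂ ≈ 8100 RPM

Current RCF = 11.18 × 20.3 × (11.7)² = 11.18 × 20.3 × 136.89 ≈ 31,067.7 × g
Target RCF = 31,067.7 − 16,000 = 15,067.7 × g
(N/1000)² = 15,067.7 / 226.954 = 66.39099
N = 1000 × √66.39099 ≈ 8,148.1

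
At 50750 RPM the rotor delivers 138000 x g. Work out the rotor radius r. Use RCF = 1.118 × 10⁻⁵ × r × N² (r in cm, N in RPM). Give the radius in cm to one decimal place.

r ≈ 4.8 cm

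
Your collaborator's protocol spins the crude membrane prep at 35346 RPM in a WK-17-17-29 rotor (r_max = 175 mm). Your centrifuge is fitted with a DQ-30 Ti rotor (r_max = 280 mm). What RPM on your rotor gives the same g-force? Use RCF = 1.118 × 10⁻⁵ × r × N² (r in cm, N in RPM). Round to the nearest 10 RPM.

27940 RPM

Original rotor: r = 175 mm = 17.5 cm
RCF = 1.118 × 10⁻⁵ × r × N²
RCF_original = 1.118 × 10⁻⁵ × 17.5 × (35346)² = 1.118 × 10⁻⁵ × 17.5 × 1,249,339,716 ≈ 244,433.3 × g
Your rotor: r = 280 mm = 28.0 cm
244,433.3 = 1.118 × 10⁻⁵ × 28 × N²
N² = 244,433.3 / (31.304 × 10⁻⁵) = 780,837,273
N ≈ √780,837,273 ≈ 27,943.5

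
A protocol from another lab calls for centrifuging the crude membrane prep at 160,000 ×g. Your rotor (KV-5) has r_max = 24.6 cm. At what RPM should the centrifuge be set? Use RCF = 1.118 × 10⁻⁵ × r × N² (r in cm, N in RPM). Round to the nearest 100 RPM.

160,000 = 1.118 × 10⁻⁵ × 24.6 × N²
N² = 160,000 / (27.5028 × 10⁻⁵) = 581,758,948
N ≈ √581,758,948 ≈ 24,119.7

24100 RPM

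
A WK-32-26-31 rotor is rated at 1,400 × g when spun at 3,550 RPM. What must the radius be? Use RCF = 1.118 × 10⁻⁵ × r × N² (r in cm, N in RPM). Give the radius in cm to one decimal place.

≈ 9.9 cm

RCF = 1.118 × 10⁻⁵ × r × N²
1400 = 1.118 × 10⁻⁵ × r × (3550)²
r = 1400 / (1.118 × 10⁻⁵ × 12,602,500) = 1400 / 140.8959 ≈ 9.936 cm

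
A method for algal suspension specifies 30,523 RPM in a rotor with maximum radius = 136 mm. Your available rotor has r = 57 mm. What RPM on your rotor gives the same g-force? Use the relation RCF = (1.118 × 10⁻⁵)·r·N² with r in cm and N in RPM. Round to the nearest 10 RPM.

≈ 47150 RPM

Original rotor: r = 136 mm = 13.6 cm
RCF_original = 1.118 × 10⁻⁵ × 13.6 × (30523)² = 1.118 × 10⁻⁵ × 13.6 × 931,653,529 ≈ 141,656.1 × g
Your rotor: r = 57 mm = 5.7 cm
141,656.1 = 1.118 × 10⁻⁵ × 5.7 × N²
N² = 141,656.1 / (6.3726 × 10⁻⁵) = 2,222,893,325
N ≈ √2,222,893,325 ≈ 47,147.6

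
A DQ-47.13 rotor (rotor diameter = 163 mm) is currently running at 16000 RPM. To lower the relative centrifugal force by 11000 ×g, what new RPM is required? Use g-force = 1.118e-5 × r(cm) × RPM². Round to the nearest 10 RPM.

11630 RPM

r = 163 mm / 2 = 81.5 mm = 8.15 cm
Current RCF = 1.118 × 10⁻⁵ × 8.15 × (16000)² = 1.118 × 10⁻⁵ × 8.15 × 256,000,000 ≈ 23,326 × g
Target RCF = 23,326 − 11,000 = 12,326 × g
N² = 12,326 / (9.1117 × 10⁻⁵) = 135,276,622
N ≈ √135,276,622 ≈ 11,630.8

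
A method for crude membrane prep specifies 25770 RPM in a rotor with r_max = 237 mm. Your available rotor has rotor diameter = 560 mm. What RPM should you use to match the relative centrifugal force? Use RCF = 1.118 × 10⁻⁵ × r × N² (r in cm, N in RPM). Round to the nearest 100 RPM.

Original rotor: r = 237 mm = 23.7 cm
RCF_original = 1.118 × 10⁻⁵ × 23.7 × (25770)² = 1.118 × 10⁻⁵ × 23.7 × 664,092,900 ≈ 175,962 × g
Your rotor: r = 560 mm / 2 = 280 mm = 28 cm
175,962 = 1.118 × 10⁻⁵ × 28 × N²
N² = 175,962 / (31.304 × 10⁻⁵) = 562,107,079
N ≈ √562,107,079 ≈ 23,708.8

23700 RPM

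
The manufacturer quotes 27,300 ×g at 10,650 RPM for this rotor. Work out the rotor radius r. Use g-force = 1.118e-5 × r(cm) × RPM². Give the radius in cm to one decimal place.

≈ 21.5 cm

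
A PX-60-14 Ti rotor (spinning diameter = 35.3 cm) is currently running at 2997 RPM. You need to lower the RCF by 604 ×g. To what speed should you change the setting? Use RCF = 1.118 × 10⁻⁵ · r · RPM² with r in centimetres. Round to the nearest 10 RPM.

≈ 2430 RPM

r = 35.3 / 2 = 17.65 cm
Current RCF = 1.118 × 10⁻⁵ × 17.65 × (2997)² = 1.118 × 10⁻⁵ × 17.65 × 8,982,009 ≈ 1,772.4 × g
Target RCF = 1,772.4 − 604 = 1,168.4 × g
N² = 1,168.4 / (19.7327 × 10⁻⁵) = 5,921,136
N ≈ √5,921,136 ≈ 2,433.3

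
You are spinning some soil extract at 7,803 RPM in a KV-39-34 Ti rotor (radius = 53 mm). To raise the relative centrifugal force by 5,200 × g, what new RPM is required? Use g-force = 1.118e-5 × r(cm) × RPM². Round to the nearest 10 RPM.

≈ 12190 RPM

r = 53 mm = 5.3 cm
Current RCF = 1.118 × 10⁻⁵ × 5.3 × (7803)² = 1.118 × 10⁻⁵ × 5.3 × 60,886,809 ≈ 3,607.8 × g
Target RCF = 3,607.8 + 5,200 = 8,807.8 × g
N² = 8,807.8 / (5.9254 × 10⁻⁵) = 148,644,817
N ≈ √148,644,817 ≈ 12,192.0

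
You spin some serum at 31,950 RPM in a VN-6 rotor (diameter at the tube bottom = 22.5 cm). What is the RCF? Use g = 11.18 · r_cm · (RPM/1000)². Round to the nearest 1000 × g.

≈ 128000 g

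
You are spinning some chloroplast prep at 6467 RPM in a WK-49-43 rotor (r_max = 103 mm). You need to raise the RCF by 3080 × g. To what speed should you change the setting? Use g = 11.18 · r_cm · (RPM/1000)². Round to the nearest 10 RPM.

8280 RPM

r = 103 mm = 10.3 cm
Current RCF = 11.18 × 10.3 × (6.467)² = 11.18 × 10.3 × 41.822089 ≈ 4,816 × g
Target RCF = 4,816 + 3,080 = 7,896 × g
(N/1000)² = 7,896 / 115.154 = 68.56905
N = 1000 × √68.56905 ≈ 8,280.6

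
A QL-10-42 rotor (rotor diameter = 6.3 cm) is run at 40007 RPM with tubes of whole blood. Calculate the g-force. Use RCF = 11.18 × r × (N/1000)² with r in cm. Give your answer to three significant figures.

r = 6.3 / 2 = 3.15 cm
RCF = 11.18 × 3.15 × (40.007)² = 11.18 × 3.15 × 1,600.560049 ≈ 56,366.9 × g

56400 g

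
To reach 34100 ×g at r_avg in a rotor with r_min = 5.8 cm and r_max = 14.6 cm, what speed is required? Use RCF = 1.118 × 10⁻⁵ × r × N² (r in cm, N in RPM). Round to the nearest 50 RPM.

r_avg = (5.8 + 14.6) / 2 = 10.2 cm
34,100 = 1.118 × 10⁻⁵ × 10.2 × N²
N² = 34,100 / (11.4036 × 10⁻⁵) = 299,028,377
N ≈ √299,028,377 ≈ 17,292.4

≈ 17300 RPM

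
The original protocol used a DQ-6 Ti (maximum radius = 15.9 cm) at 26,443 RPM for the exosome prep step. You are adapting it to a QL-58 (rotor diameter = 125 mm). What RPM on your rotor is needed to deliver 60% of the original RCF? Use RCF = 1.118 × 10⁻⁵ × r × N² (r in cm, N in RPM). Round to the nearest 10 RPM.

RCF_original = 1.118 × 10⁻⁵ × 15.9 × (26443)² = 1.118 × 10⁻⁵ × 15.9 × 699,232,249 ≈ 124,296.9 × g
Target RCF = 0.6 × 124,296.9 ≈ 74,578.1 × g
Your rotor: r = 125 mm / 2 = 62.5 mm = 6.25 cm
74,578.1 = 1.118 × 10⁻⁵ × 6.25 × N²
N² = 74,578.1 / (6.9875 × 10⁻⁵) = 1,067,307,335
N ≈ √1,067,307,335 ≈ 32,669.7

32670 RPM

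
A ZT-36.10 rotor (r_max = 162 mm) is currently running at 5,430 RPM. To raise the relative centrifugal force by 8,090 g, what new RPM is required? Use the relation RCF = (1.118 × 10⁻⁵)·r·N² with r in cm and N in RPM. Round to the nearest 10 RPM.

r = 162 mm = 16.2 cm
Current RCF = 1.118 × 10⁻⁵ × 16.2 × (5430)² = 1.118 × 10⁻⁵ × 16.2 × 29,484,900 ≈ 5,340.2 × g
Target RCF = 5,340.2 + 8,090 = 13,430.2 × g
N² = 13,430.2 / (18.1116 × 10⁻⁵) = 74,152,477
N ≈ √74,152,477 ≈ 8,611.2

N₂ ≈ 8610 RPM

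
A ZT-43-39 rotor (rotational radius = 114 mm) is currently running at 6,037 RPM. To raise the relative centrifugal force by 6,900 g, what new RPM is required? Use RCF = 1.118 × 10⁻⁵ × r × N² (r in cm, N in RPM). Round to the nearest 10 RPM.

r = 114 mm = 11.4 cm
Current RCF = 1.118 × 10⁻⁵ × 11.4 × (6037)² = 1.118 × 10⁻⁵ × 11.4 × 36,445,369 ≈ 4,645 × g
Target RCF = 4,645 + 6,900 = 11,545 × g
N² = 11,545 / (12.7452 × 10⁻⁵) = 90,583,121
N ≈ √90,583,121 ≈ 9,517.5

≈ 9520 RPM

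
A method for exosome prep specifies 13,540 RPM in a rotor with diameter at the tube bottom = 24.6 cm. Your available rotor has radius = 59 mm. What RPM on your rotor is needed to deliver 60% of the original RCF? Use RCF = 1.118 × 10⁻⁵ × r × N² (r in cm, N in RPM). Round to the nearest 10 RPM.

≈ 15140 RPM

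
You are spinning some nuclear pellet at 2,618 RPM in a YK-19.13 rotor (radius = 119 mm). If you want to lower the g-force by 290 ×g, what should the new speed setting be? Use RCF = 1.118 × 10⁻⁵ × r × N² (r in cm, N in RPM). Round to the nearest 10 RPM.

r = 119 mm = 11.9 cm
Current RCF = 1.118 × 10⁻⁵ × 11.9 × (2618)² = 1.118 × 10⁻⁵ × 11.9 × 6,853,924 ≈ 911.9 × g
Target RCF = 911.9 − 290 = 621.9 × g
N² = 621.9 / (13.3042 × 10⁻⁵) = 4,674,464
N ≈ √4,674,464 ≈ 2,162.1

≈ 2160 RPM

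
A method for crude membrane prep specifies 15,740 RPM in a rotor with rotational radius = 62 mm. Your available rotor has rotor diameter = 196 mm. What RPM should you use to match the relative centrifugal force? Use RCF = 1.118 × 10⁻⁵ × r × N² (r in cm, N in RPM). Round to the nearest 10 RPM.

12520 RPM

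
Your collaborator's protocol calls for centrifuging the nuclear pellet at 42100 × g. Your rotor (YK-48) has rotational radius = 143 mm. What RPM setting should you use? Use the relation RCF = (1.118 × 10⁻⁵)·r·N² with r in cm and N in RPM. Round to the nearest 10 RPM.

r = 143 mm = 14.3 cm
42,100 = 1.118 × 10⁻⁵ × 14.3 × N²
N² = 42,100 / (15.9874 × 10⁻⁵) = 263,332,374
N ≈ √263,332,374 ≈ 16,227.5

N ≈ 16230 RPM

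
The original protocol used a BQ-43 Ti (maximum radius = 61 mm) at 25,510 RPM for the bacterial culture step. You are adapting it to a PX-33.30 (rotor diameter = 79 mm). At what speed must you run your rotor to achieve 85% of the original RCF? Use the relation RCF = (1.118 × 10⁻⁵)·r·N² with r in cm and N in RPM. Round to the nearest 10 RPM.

29230 RPM

Original rotor: r = 61 mm = 6.1 cm
RCF = 1.118 × 10⁻⁵ × r × N²
RCF_original = 1.118 × 10⁻⁵ × 6.1 × (25510)² = 1.118 × 10⁻⁵ × 6.1 × 650,760,100 ≈ 44,380.5 × g
Target RCF = 0.85 × 44,380.5 ≈ 37,723.4 × g
Your rotor: r = 79 mm / 2 = 39.5 mm = 3.95 cm
37,723.4 = 1.118 × 10⁻⁵ × 3.95 × N²
N² = 37,723.4 / (4.4161 × 10⁻⁵) = 854,224,316
N ≈ √854,224,316 ≈ 29,227.1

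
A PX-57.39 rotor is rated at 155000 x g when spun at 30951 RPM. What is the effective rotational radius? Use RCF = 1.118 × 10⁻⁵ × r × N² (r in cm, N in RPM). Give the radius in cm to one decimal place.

14.5 cm

155000 = 1.118 × 10⁻⁵ × r × (30951)²
r = 155000 / (1.118 × 10⁻⁵ × 957,964,401) = 155000 / 10710.04 ≈ 14.472 cm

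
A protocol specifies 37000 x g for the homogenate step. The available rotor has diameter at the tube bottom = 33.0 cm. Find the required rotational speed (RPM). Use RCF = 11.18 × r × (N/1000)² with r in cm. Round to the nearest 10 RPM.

N ≈ 14160 RPM

r = 33.0 / 2 = 16.5 cm
37,000 = 11.18 × 16.5 × (N/1000)²
(N/1000)² = 37,000 / 184.47 = 200.5746
N = 1000 × √200.5746 ≈ 14,162.4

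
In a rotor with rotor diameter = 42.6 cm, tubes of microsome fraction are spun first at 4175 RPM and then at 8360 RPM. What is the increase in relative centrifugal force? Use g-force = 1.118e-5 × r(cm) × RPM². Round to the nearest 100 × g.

r = 42.6 / 2 = 21.3 cm
RCF₁ = 1.118 × 10⁻⁵ × 21.3 × (4175)² = 1.118 × 10⁻⁵ × 21.3 × 17,430,625 ≈ 4,150.8 × g
RCF₂ = 1.118 × 10⁻⁵ × 21.3 × (8360)² = 1.118 × 10⁻⁵ × 21.3 × 69,889,600 ≈ 16,643.1 × g
Increase = 16,643.1 − 4,150.8 = 12,492.3

12500 g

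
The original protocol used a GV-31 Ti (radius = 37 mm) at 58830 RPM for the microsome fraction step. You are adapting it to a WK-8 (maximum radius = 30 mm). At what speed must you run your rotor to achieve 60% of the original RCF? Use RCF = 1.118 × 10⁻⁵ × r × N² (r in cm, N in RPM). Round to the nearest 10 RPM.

50610 RPM

Original rotor: r = 37 mm = 3.7 cm
RCF_original = 1.118 × 10⁻⁵ × 3.7 × (58830)² = 1.118 × 10⁻⁵ × 3.7 × 3,460,968,900 ≈ 143,166.4 × g
Target RCF = 0.6 × 143,166.4 ≈ 85,899.8 × g
Your rotor: r = 30 mm = 3.0 cm
85,899.8 = 1.118 × 10⁻⁵ × 3 × N²
N² = 85,899.8 / (3.354 × 10⁻⁵) = 2,561,115,086
N ≈ √2,561,115,086 ≈ 50,607.5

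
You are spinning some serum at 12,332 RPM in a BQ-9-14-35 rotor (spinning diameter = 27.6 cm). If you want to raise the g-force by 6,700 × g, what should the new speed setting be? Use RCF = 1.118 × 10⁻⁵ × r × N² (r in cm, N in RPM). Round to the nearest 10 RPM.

13980 RPM

r = 27.6 / 2 = 13.8 cm
Current RCF = 1.118 × 10⁻⁵ × 13.8 × (12332)² = 1.118 × 10⁻⁵ × 13.8 × 152,078,224 ≈ 23,463.2 × g
Target RCF = 23,463.2 + 6,700 = 30,163.2 × g
N² = 30,163.2 / (15.4284 × 10⁻⁵) = 195,504,394
N ≈ √195,504,394 ≈ 13,982.3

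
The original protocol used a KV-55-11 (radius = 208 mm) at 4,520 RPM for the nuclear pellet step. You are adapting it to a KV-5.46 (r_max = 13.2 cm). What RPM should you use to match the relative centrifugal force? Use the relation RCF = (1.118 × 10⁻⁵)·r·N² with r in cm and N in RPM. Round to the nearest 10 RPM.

Original rotor: r = 208 mm = 20.8 cm
RCF_original = 1.118 × 10⁻⁵ × 20.8 × (4520)² = 1.118 × 10⁻⁵ × 20.8 × 20,430,400 ≈ 4,751 × g
4,751 = 1.118 × 10⁻⁵ × 13.2 × N²
N² = 4,751 / (14.7576 × 10⁻⁵) = 32,193,582
N ≈ √32,193,582 ≈ 5,673.9

5670 RPM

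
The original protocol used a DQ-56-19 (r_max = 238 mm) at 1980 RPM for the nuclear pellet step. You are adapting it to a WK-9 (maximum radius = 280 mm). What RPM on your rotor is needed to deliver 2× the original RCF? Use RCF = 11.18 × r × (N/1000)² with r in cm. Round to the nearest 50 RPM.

Original rotor: r = 238 mm = 23.8 cm
RCF_original = 11.18 × 23.8 × (1.98)² = 11.18 × 23.8 × 3.9204 ≈ 1,043.2 × g
Target RCF = 2 × 1,043.2 ≈ 2,086.4 × g
Your rotor: r = 280 mm = 28.0 cm
2,086.4 = 11.18 × 28 × (N/1000)²
(N/1000)² = 2,086.4 / 313.04 = 6.664963
N = 1000 × √6.664963 ≈ 2,581.7

≈ 2600 RPM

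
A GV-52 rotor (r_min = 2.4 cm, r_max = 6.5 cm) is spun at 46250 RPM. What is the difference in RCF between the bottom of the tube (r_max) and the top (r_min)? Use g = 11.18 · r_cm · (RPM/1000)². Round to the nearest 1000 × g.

RCF_max = 11.18 × 6.5 × (46.25)² = 11.18 × 6.5 × 2,139.0625 ≈ 155,445.7 × g
RCF_min = 11.18 × 2.4 × (46.25)² = 11.18 × 2.4 × 2,139.0625 ≈ 57,395.3 × g
ΔRCF = 155,445.7 − 57,395.3 = 98,050.4

ΔRCF ≈ 98000 g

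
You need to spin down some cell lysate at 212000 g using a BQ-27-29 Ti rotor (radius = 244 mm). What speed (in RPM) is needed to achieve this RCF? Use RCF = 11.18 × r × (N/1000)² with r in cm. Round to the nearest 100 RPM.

r = 244 mm = 24.4 cm
212,000 = 11.18 × 24.4 × (N/1000)²
(N/1000)² = 212,000 / 272.792 = 777.1489
N = 1000 × √777.1489 ≈ 27,877.4

27900 RPM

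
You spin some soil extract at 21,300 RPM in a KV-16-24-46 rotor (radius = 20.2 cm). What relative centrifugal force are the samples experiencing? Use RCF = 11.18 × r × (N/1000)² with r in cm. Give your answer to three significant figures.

RCF = 11.18 × 20.2 × (21.3)² = 11.18 × 20.2 × 453.69 ≈ 102,459.5 × g

≈ 102000 ×g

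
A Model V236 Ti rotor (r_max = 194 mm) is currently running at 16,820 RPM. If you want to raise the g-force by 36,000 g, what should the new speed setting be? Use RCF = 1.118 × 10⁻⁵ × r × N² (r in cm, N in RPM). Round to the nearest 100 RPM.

r = 194 mm = 19.4 cm
Current RCF = 1.118 × 10⁻⁵ × 19.4 × (16820)² = 1.118 × 10⁻⁵ × 19.4 × 282,912,400 ≈ 61,361.4 × g
Target RCF = 61,361.4 + 36,000 = 97,361.4 × g
N² = 97,361.4 / (21.6892 × 10⁻⁵) = 448,893,458
N ≈ √448,893,458 ≈ 21,187.1

21200 RPM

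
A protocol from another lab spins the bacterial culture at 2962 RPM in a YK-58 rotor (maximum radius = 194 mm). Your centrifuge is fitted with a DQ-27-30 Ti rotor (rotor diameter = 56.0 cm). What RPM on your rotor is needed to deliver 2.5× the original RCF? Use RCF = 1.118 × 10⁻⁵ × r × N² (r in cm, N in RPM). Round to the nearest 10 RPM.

≈ 3900 RPM

Original rotor: r = 194 mm = 19.4 cm
RCF_original = 1.118 × 10⁻⁵ × 19.4 × (2962)² = 1.118 × 10⁻⁵ × 19.4 × 8,773,444 ≈ 1,902.9 × g
Target RCF = 2.5 × 1,902.9 ≈ 4,757.2 × g
Your rotor: r = 56.0 / 2 = 28 cm
4,757.2 = 1.118 × 10⁻⁵ × 28 × N²
N² = 4,757.2 / (31.304 × 10⁻⁵) = 15,196,780
N ≈ √15,196,780 ≈ 3,898.3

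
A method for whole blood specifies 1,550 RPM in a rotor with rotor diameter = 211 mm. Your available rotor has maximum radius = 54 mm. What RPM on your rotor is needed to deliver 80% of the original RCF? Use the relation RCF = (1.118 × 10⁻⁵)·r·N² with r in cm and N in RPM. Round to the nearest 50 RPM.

≈ 1950 RPM

Original rotor: r = 211 mm / 2 = 105.5 mm = 10.55 cm
RCF = 1.118 × 10⁻⁵ × r × N²
RCF_original = 1.118 × 10⁻⁵ × 10.55 × (1550)² = 1.118 × 10⁻⁵ × 10.55 × 2,402,500 ≈ 283.4 × g
Target RCF = 0.8 × 283.4 ≈ 226.7 × g
Your rotor: r = 54 mm = 5.4 cm
226.7 = 1.118 × 10⁻⁵ × 5.4 × N²
N² = 226.7 / (6.0372 × 10⁻⁵) = 3,755,052
N ≈ √3,755,052 ≈ 1,937.8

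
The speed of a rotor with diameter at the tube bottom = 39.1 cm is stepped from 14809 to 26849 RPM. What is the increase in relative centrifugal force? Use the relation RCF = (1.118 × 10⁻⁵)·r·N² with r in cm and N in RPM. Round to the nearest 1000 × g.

r = 39.1 / 2 = 19.55 cm
RCF₁ = 1.118 × 10⁻⁵ × 19.55 × (14809)² = 1.118 × 10⁻⁵ × 19.55 × 219,306,481 ≈ 47,933.6 × g
RCF₂ = 1.118 × 10⁻⁵ × 19.55 × (26849)² = 1.118 × 10⁻⁵ × 19.55 × 720,868,801 ≈ 157,559.6 × g
Increase = 157,559.6 − 47,933.6 = 109,626

≈ 110000 × g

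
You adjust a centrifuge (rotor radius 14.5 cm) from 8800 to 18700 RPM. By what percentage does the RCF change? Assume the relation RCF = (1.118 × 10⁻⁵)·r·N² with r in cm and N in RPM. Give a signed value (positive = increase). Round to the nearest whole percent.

+352%

RCF ∝ N², so the ratio is (18700/8800)² = (2.125000)² = 4.5156.
Change = 4.5156 − 1 = +3.5156 → +351.6%.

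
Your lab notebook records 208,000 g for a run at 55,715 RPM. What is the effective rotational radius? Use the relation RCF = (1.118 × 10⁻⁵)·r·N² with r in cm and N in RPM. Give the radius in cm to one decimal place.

RCF = 1.118 × 10⁻⁵ × r × N²
208000 = 1.118 × 10⁻⁵ × r × (55715)²
r = 208000 / (1.118 × 10⁻⁵ × 3,104,161,225) = 208000 / 34704.52 ≈ 5.993 cm

r ≈ 6.0 cm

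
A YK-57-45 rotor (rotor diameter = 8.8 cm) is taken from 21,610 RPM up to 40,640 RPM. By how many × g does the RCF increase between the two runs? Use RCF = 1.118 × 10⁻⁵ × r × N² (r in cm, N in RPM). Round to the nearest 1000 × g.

r = 8.8 / 2 = 4.4 cm
RCF₁ = 1.118 × 10⁻⁵ × 4.4 × (21610)² = 1.118 × 10⁻⁵ × 4.4 × 466,992,100 ≈ 22,972.3 × g
RCF₂ = 1.118 × 10⁻⁵ × 4.4 × (40640)² = 1.118 × 10⁻⁵ × 4.4 × 1,651,609,600 ≈ 81,246 × g
Increase = 81,246 − 22,972.3 = 58,273.7

≈ 58000 × g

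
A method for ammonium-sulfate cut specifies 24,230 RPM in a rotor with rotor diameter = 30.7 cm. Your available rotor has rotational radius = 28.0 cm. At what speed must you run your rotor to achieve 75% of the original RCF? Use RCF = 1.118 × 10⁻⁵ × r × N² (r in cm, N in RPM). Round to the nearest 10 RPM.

≈ 15540 RPM

Original rotor: r = 30.7 / 2 = 15.35 cm
RCF_original = 1.118 × 10⁻⁵ × 15.35 × (24230)² = 1.118 × 10⁻⁵ × 15.35 × 587,092,900 ≈ 100,752.8 × g
Target RCF = 0.75 × 100,752.8 ≈ 75,564.6 × g
75,564.6 = 1.118 × 10⁻⁵ × 28 × N²
N² = 75,564.6 / (31.304 × 10⁻⁵) = 241,389,599
N ≈ √241,389,599 ≈ 15,536.7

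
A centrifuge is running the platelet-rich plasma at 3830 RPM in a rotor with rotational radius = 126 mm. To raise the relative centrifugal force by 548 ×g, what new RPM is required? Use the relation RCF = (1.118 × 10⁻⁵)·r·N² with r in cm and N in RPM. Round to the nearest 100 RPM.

r = 126 mm = 12.6 cm
Current RCF = 1.118 × 10⁻⁵ × 12.6 × (3830)² = 1.118 × 10⁻⁵ × 12.6 × 14,668,900 ≈ 2,066.4 × g
Target RCF = 2,066.4 + 548 = 2,614.4 × g
N² = 2,614.4 / (14.0868 × 10⁻⁵) = 18,559,219
N ≈ √18,559,219 ≈ 4,308.0

≈ 4300 RPM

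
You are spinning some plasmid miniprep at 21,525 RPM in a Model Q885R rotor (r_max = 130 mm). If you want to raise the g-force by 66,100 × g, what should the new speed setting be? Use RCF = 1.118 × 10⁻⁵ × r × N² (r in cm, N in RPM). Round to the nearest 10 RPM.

30300 RPM

r = 130 mm = 13.0 cm
Current RCF = 1.118 × 10⁻⁵ × 13 × (21525)² = 1.118 × 10⁻⁵ × 13 × 463,325,625 ≈ 67,339.7 × g
Target RCF = 67,339.7 + 66,100 = 133,439.7 × g
N² = 133,439.7 / (14.534 × 10⁻⁵) = 918,120,958
N ≈ √918,120,958 ≈ 30,300.5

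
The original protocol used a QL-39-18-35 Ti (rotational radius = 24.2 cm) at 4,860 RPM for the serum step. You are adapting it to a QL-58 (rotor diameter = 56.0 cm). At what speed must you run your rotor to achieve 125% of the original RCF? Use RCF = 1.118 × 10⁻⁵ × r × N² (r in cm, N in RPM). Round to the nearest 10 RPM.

RCF_original = 1.118 × 10⁻⁵ × 24.2 × (4860)² = 1.118 × 10⁻⁵ × 24.2 × 23,619,600 ≈ 6,390.4 × g
Target RCF = 1.25 × 6,390.4 ≈ 7,988 × g
Your rotor: r = 56.0 / 2 = 28 cm
7,988 = 1.118 × 10⁻⁵ × 28 × N²
N² = 7,988 / (31.304 × 10⁻⁵) = 25,517,506
N ≈ √25,517,506 ≈ 5,051.5

≈ 5050 RPM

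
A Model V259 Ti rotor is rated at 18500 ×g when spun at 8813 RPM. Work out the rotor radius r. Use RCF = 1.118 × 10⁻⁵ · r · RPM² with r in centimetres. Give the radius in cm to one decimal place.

≈ 21.3 cm

RCF = 1.118 × 10⁻⁵ × r × N²
18500 = 1.118 × 10⁻⁵ × r × (8813)²
r = 18500 / (1.118 × 10⁻⁵ × 77,668,969) = 18500 / 868.3391 ≈ 21.305 cm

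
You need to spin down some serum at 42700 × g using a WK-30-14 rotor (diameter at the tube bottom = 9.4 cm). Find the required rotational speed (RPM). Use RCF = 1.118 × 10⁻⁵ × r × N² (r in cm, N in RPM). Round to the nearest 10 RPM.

r = 9.4 / 2 = 4.7 cm
42,700 = 1.118 × 10⁻⁵ × 4.7 × N²
N² = 42,700 / (5.2546 × 10⁻⁵) = 812,621,322
N ≈ √812,621,322 ≈ 28,506.5

N ≈ 28510 RPM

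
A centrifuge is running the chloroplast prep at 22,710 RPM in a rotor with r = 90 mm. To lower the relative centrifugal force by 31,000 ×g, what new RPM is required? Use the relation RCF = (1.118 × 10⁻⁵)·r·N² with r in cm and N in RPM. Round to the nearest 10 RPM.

≈ 14410 RPM

r = 90 mm = 9.0 cm
Current RCF = 1.118 × 10⁻⁵ × 9 × (22710)² = 1.118 × 10⁻⁵ × 9 × 515,744,100 ≈ 51,894.2 × g
Target RCF = 51,894.2 − 31,000 = 20,894.2 × g
N² = 20,894.2 / (10.062 × 10⁻⁵) = 207,654,542
N ≈ √207,654,542 ≈ 14,410.2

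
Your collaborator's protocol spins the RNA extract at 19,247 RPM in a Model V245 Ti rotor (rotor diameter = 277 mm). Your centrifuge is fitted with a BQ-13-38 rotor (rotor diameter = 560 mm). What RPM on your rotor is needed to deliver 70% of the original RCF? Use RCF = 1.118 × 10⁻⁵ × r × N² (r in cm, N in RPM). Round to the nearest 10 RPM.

Original rotor: r = 277 mm / 2 = 138.5 mm = 13.85 cm
RCF = 1.118 × 10⁻⁵ × r × N²
RCF_original = 1.118 × 10⁻⁵ × 13.85 × (19247)² = 1.118 × 10⁻⁵ × 13.85 × 370,447,009 ≈ 57,361.1 × g
Target RCF = 0.7 × 57,361.1 ≈ 40,152.8 × g
Your rotor: r = 560 mm / 2 = 280 mm = 28 cm
40,152.8 = 1.118 × 10⁻⁵ × 28 × N²
N² = 40,152.8 / (31.304 × 10⁻⁵) = 128,267,314
N ≈ √128,267,314 ≈ 11,325.5

≈ 11330 RPM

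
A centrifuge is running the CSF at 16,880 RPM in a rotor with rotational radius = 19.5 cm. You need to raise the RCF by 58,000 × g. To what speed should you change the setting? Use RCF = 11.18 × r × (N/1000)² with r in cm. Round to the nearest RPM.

23473 RPM

Current RCF = 11.18 × 19.5 × (16.88)² = 11.18 × 19.5 × 284.9344 ≈ 62,118.5 × g
Target RCF = 62,118.5 + 58,000 = 120,118.5 × g
(N/1000)² = 120,118.5 / 218.01 = 550.977
N = 1000 × √550.977 ≈ 23,472.9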